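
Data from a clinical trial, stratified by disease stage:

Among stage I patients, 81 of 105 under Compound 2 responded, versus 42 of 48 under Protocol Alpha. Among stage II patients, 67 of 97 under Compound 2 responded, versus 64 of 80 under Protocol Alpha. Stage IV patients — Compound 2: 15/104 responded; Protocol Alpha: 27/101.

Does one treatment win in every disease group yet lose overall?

No

Stage I: Compound 2 81/105 = 77.1%, Protocol Alpha 42/48 = 87.5% → Protocol Alpha
Stage II: Compound 2 67/97 = 69.1%, Protocol Alpha 64/80 = 80.0% → Protocol Alpha
Stage IV: Compound 2 15/104 = 14.4%, Protocol Alpha 27/101 = 26.7% → Protocol Alpha
Overall: Compound 2 163/306 = 53.3%, Protocol Alpha 133/229 = 58.1% → Protocol Alpha
Protocol Alpha wins overall and in every disease group — no reversal.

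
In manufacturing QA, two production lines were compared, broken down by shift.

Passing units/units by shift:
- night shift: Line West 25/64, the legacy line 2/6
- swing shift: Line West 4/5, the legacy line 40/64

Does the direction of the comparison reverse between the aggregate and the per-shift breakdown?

Yes

Night shift: Line West 25/64 = 39.1%, the legacy line 2/6 = 33.3% → Line West
Swing shift: Line West 4/5 = 80.0%, the legacy line 40/64 = 62.5% → Line West
Overall: Line West 29/69 = 42.0%, the legacy line 42/70 = 60.0% → the legacy line
Line West wins each shift group but the legacy line wins overall — the comparison reverses. Line West's units skew toward night shift, which has a lower base rate.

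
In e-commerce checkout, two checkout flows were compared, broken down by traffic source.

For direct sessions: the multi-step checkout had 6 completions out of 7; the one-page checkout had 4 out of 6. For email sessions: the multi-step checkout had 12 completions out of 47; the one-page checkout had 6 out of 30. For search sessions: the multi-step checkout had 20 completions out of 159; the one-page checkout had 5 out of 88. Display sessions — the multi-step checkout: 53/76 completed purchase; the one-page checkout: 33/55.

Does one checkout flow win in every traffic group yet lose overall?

Direct: the multi-step checkout 6/7 = 85.7%, the one-page checkout 4/6 = 66.7% → the multi-step checkout
Email: the multi-step checkout 12/47 = 25.5%, the one-page checkout 6/30 = 20.0% → the multi-step checkout
Search: the multi-step checkout 20/159 = 12.6%, the one-page checkout 5/88 = 5.7% → the multi-step checkout
Display: the multi-step checkout 53/76 = 69.7%, the one-page checkout 33/55 = 60.0% → the multi-step checkout
Overall: the multi-step checkout 91/289 = 31.5%, the one-page checkout 48/179 = 26.8% → the multi-step checkout
The multi-step checkout wins overall and in every traffic group — no reversal.

No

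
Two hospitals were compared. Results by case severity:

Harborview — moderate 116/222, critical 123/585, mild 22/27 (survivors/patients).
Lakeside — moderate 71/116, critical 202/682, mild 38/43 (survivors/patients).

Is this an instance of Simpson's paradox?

Moderate: Harborview 116/222 = 52.3%, Lakeside 71/116 = 61.2% → Lakeside
Critical: Harborview 123/585 = 21.0%, Lakeside 202/682 = 29.6% → Lakeside
Mild: Harborview 22/27 = 81.5%, Lakeside 38/43 = 88.4% → Lakeside
Overall: Harborview 261/834 = 31.3%, Lakeside 311/841 = 37.0% → Lakeside
Lakeside wins overall and in every case group — no reversal.

No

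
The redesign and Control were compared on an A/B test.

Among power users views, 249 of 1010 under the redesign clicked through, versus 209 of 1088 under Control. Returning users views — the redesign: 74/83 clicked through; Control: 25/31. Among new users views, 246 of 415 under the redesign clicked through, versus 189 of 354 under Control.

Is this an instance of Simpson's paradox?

No

Power users: the redesign 249/1010 = 24.7%, Control 209/1088 = 19.2% → the redesign
Returning users: the redesign 74/83 = 89.2%, Control 25/31 = 80.6% → the redesign
New users: the redesign 246/415 = 59.3%, Control 189/354 = 53.4% → the redesign
Overall: the redesign 569/1508 = 37.7%, Control 423/1473 = 28.7% → the redesign
The redesign wins overall and in every user group — no reversal.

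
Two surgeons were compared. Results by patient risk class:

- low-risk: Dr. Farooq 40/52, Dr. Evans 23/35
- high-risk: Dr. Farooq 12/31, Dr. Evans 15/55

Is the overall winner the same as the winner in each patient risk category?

Yes

Low-risk: Dr. Farooq 40/52 = 76.9%, Dr. Evans 23/35 = 65.7% → Dr. Farooq
High-risk: Dr. Farooq 12/31 = 38.7%, Dr. Evans 15/55 = 27.3% → Dr. Farooq
Overall: Dr. Farooq 52/83 = 62.7%, Dr. Evans 38/90 = 42.2% → Dr. Farooq
Dr. Farooq wins overall and in every patient risk group — no reversal.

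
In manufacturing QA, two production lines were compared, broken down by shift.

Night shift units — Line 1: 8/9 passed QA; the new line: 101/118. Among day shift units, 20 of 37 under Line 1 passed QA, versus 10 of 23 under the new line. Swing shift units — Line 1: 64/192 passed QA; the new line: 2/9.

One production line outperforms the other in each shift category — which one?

Night shift: Line 1 8/9 = 88.9%, the new line 101/118 = 85.6% → Line 1
Day shift: Line 1 20/37 = 54.1%, the new line 10/23 = 43.5% → Line 1
Swing shift: Line 1 64/192 = 33.3%, the new line 2/9 = 22.2% → Line 1
Line 1 has the higher rate in all 3 groups.

Line 1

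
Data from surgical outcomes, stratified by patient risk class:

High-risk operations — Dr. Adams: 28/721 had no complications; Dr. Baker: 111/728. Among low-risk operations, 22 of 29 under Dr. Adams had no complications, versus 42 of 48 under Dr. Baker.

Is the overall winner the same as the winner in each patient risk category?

Yes

High-risk: Dr. Adams 28/721 = 3.9%, Dr. Baker 111/728 = 15.2% → Dr. Baker
Low-risk: Dr. Adams 22/29 = 75.9%, Dr. Baker 42/48 = 87.5% → Dr. Baker
Overall: Dr. Adams 50/750 = 6.7%, Dr. Baker 153/776 = 19.7% → Dr. Baker
Dr. Baker wins overall and in every patient risk group — no reversal.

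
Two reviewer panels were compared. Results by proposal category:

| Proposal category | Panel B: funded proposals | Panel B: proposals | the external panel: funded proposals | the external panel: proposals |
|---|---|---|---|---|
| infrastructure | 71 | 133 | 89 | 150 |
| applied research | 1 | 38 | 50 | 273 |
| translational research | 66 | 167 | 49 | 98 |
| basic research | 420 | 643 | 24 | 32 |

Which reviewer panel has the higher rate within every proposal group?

Infrastructure: Panel B 71/133 = 53.4%, the external panel 89/150 = 59.3% → the external panel
Applied research: Panel B 1/38 = 2.6%, the external panel 50/273 = 18.3% → the external panel
Translational research: Panel B 66/167 = 39.5%, the external panel 49/98 = 50.0% → the external panel
Basic research: Panel B 420/643 = 65.3%, the external panel 24/32 = 75.0% → the external panel
The external panel has the higher rate in all 4 groups.

the external panel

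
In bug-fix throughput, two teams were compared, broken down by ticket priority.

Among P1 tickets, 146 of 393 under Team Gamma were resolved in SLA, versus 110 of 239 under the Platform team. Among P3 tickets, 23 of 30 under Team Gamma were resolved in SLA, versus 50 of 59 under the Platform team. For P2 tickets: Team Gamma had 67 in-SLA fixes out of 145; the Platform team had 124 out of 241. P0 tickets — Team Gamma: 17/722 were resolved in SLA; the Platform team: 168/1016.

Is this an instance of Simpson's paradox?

P1: Team Gamma 146/393 = 37.2%, the Platform team 110/239 = 46.0% → the Platform team
P3: Team Gamma 23/30 = 76.7%, the Platform team 50/59 = 84.7% → the Platform team
P2: Team Gamma 67/145 = 46.2%, the Platform team 124/241 = 51.5% → the Platform team
P0: Team Gamma 17/722 = 2.4%, the Platform team 168/1016 = 16.5% → the Platform team
Overall: Team Gamma 253/1290 = 19.6%, the Platform team 452/1555 = 29.1% → the Platform team
The Platform team wins overall and in every ticket group — no reversal.

No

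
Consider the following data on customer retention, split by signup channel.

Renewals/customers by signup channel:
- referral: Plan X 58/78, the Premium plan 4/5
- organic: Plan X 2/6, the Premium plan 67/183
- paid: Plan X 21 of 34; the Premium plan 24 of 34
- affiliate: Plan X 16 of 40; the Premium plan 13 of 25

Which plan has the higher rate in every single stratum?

the Premium plan

Referral: Plan X 58/78 = 74.4%, the Premium plan 4/5 = 80.0% → the Premium plan
Organic: Plan X 2/6 = 33.3%, the Premium plan 67/183 = 36.6% → the Premium plan
Paid: Plan X 21/34 = 61.8%, the Premium plan 24/34 = 70.6% → the Premium plan
Affiliate: Plan X 16/40 = 40.0%, the Premium plan 13/25 = 52.0% → the Premium plan
The Premium plan has the higher rate in all 4 groups.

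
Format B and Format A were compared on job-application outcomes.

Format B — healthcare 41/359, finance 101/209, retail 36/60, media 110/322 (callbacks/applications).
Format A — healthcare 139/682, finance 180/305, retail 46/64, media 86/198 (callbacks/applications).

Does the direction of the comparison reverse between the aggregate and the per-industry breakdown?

Healthcare: Format B 41/359 = 11.4%, Format A 139/682 = 20.4% → Format A
Finance: Format B 101/209 = 48.3%, Format A 180/305 = 59.0% → Format A
Retail: Format B 36/60 = 60.0%, Format A 46/64 = 71.9% → Format A
Media: Format B 110/322 = 34.2%, Format A 86/198 = 43.4% → Format A
Overall: Format B 288/950 = 30.3%, Format A 451/1249 = 36.1% → Format A
Format A wins overall and in every industry group — no reversal.

No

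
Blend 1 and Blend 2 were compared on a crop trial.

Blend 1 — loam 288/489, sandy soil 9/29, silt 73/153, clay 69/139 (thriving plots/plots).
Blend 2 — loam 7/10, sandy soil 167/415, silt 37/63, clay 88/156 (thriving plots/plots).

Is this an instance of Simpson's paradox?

Loam: Blend 1 288/489 = 58.9%, Blend 2 7/10 = 70.0% → Blend 2
Sandy soil: Blend 1 9/29 = 31.0%, Blend 2 167/415 = 40.2% → Blend 2
Silt: Blend 1 73/153 = 47.7%, Blend 2 37/63 = 58.7% → Blend 2
Clay: Blend 1 69/139 = 49.6%, Blend 2 88/156 = 56.4% → Blend 2
Overall: Blend 1 439/810 = 54.2%, Blend 2 299/644 = 46.4% → Blend 1
Blend 2 wins each soil group but Blend 1 wins overall — the comparison reverses. Blend 2's plots skew toward sandy soil, which has a lower base rate.

Yes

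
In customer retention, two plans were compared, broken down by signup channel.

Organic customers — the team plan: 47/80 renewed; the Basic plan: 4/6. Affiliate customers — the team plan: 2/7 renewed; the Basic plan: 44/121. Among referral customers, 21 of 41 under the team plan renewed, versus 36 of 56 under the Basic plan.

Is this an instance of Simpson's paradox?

Organic: the team plan 47/80 = 58.8%, the Basic plan 4/6 = 66.7% → the Basic plan
Affiliate: the team plan 2/7 = 28.6%, the Basic plan 44/121 = 36.4% → the Basic plan
Referral: the team plan 21/41 = 51.2%, the Basic plan 36/56 = 64.3% → the Basic plan
Overall: the team plan 70/128 = 54.7%, the Basic plan 84/183 = 45.9% → the team plan
The Basic plan wins each signup group but the team plan wins overall — the comparison reverses. The Basic plan's customers skew toward affiliate, which has a lower base rate.

Yes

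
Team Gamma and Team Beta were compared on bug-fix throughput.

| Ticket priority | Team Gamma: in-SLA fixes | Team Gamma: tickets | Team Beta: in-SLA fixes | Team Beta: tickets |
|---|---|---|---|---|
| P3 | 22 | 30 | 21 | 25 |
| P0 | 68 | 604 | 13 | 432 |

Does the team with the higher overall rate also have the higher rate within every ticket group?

P3: Team Gamma 22/30 = 73.3%, Team Beta 21/25 = 84.0% → Team Beta
P0: Team Gamma 68/604 = 11.3%, Team Beta 13/432 = 3.0% → Team Gamma
Overall: Team Gamma 90/634 = 14.2%, Team Beta 34/457 = 7.4% → Team Gamma
Neither sweeps: Team Gamma wins 1 of 2 groups, Team Beta wins 1. Team Gamma wins overall but not every group — no Simpson reversal.

No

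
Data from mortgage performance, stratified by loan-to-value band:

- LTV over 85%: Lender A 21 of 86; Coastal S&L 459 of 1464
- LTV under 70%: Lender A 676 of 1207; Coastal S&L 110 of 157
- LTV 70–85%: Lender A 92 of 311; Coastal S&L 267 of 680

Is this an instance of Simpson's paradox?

LTV over 85%: Lender A 21/86 = 24.4%, Coastal S&L 459/1464 = 31.4% → Coastal S&L
LTV under 70%: Lender A 676/1207 = 56.0%, Coastal S&L 110/157 = 70.1% → Coastal S&L
LTV 70–85%: Lender A 92/311 = 29.6%, Coastal S&L 267/680 = 39.3% → Coastal S&L
Overall: Lender A 789/1604 = 49.2%, Coastal S&L 836/2301 = 36.3% → Lender A
Coastal S&L wins each loan-to-value group but Lender A wins overall — the comparison reverses. Coastal S&L's loans skew toward LTV over 85%, which has a lower base rate.

Yes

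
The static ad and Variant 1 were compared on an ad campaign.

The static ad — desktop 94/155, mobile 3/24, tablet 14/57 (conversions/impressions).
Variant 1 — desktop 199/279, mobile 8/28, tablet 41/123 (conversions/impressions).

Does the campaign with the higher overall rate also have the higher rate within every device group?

Desktop: the static ad 94/155 = 60.6%, Variant 1 199/279 = 71.3% → Variant 1
Mobile: the static ad 3/24 = 12.5%, Variant 1 8/28 = 28.6% → Variant 1
Tablet: the static ad 14/57 = 24.6%, Variant 1 41/123 = 33.3% → Variant 1
Overall: the static ad 111/236 = 47.0%, Variant 1 248/430 = 57.7% → Variant 1
Variant 1 wins overall and in every device group — no reversal.

Yes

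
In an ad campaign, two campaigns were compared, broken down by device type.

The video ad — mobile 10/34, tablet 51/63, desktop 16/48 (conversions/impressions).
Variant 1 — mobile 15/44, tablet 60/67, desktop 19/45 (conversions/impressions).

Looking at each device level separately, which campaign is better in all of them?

Mobile: the video ad 10/34 = 29.4%, Variant 1 15/44 = 34.1% → Variant 1
Tablet: the video ad 51/63 = 81.0%, Variant 1 60/67 = 89.6% → Variant 1
Desktop: the video ad 16/48 = 33.3%, Variant 1 19/45 = 42.2% → Variant 1
Variant 1 has the higher rate in all 3 groups.

Variant 1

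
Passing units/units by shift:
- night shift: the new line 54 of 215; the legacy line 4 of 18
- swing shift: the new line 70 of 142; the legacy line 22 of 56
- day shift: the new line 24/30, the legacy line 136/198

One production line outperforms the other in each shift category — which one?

the new line

Night shift: the new line 54/215 = 25.1%, the legacy line 4/18 = 22.2% → the new line
Swing shift: the new line 70/142 = 49.3%, the legacy line 22/56 = 39.3% → the new line
Day shift: the new line 24/30 = 80.0%, the legacy line 136/198 = 68.7% → the new line
The new line has the higher rate in all 3 groups.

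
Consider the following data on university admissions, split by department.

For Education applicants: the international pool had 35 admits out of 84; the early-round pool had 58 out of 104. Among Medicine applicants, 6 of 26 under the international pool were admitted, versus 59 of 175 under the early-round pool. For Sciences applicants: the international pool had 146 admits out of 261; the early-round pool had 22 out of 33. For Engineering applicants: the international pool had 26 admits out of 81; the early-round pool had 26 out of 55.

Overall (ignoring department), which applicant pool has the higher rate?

Education: the international pool 35/84 = 41.7%, the early-round pool 58/104 = 55.8% → the early-round pool
Medicine: the international pool 6/26 = 23.1%, the early-round pool 59/175 = 33.7% → the early-round pool
Sciences: the international pool 146/261 = 55.9%, the early-round pool 22/33 = 66.7% → the early-round pool
Engineering: the international pool 26/81 = 32.1%, the early-round pool 26/55 = 47.3% → the early-round pool
Overall: the international pool 213/452 = 47.1%, the early-round pool 165/367 = 45.0% → the international pool
(The early-round pool wins every department group but the international pool wins overall — the early-round pool's applicants skew toward the low-rate Medicine group.)

the international pool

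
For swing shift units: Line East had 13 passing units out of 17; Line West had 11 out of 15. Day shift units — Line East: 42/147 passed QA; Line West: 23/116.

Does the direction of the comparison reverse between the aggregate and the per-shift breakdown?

Swing shift: Line East 13/17 = 76.5%, Line West 11/15 = 73.3% → Line East
Day shift: Line East 42/147 = 28.6%, Line West 23/116 = 19.8% → Line East
Overall: Line East 55/164 = 33.5%, Line West 34/131 = 26.0% → Line East
Line East wins overall and in every shift group — no reversal.

No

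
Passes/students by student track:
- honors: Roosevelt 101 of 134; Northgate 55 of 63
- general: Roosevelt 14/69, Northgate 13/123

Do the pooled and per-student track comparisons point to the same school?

Honors: Roosevelt 101/134 = 75.4%, Northgate 55/63 = 87.3% → Northgate
General: Roosevelt 14/69 = 20.3%, Northgate 13/123 = 10.6% → Roosevelt
Overall: Roosevelt 115/203 = 56.7%, Northgate 68/186 = 36.6% → Roosevelt
Neither sweeps: Roosevelt wins 1 of 2 groups, Northgate wins 1. Roosevelt wins overall but not every group — no Simpson reversal.

No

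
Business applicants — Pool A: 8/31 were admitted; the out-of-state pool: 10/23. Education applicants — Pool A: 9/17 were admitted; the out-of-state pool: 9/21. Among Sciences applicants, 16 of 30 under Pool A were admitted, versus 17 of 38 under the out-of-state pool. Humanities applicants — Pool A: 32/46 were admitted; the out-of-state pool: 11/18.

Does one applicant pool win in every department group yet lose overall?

No

Business: Pool A 8/31 = 25.8%, the out-of-state pool 10/23 = 43.5% → the out-of-state pool
Education: Pool A 9/17 = 52.9%, the out-of-state pool 9/21 = 42.9% → Pool A
Sciences: Pool A 16/30 = 53.3%, the out-of-state pool 17/38 = 44.7% → Pool A
Humanities: Pool A 32/46 = 69.6%, the out-of-state pool 11/18 = 61.1% → Pool A
Overall: Pool A 65/124 = 52.4%, the out-of-state pool 47/100 = 47.0% → Pool A
Neither sweeps: Pool A wins 3 of 4 groups, the out-of-state pool wins 1. Pool A wins overall but not every group — no Simpson reversal.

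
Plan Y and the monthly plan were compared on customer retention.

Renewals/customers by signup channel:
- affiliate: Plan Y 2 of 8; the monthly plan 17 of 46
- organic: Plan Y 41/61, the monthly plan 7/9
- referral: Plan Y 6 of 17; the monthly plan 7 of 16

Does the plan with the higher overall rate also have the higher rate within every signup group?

No

Affiliate: Plan Y 2/8 = 25.0%, the monthly plan 17/46 = 37.0% → the monthly plan
Organic: Plan Y 41/61 = 67.2%, the monthly plan 7/9 = 77.8% → the monthly plan
Referral: Plan Y 6/17 = 35.3%, the monthly plan 7/16 = 43.8% → the monthly plan
Overall: Plan Y 49/86 = 57.0%, the monthly plan 31/71 = 43.7% → Plan Y
The monthly plan wins each signup group but Plan Y wins overall — the comparison reverses. The monthly plan's customers skew toward affiliate, which has a lower base rate.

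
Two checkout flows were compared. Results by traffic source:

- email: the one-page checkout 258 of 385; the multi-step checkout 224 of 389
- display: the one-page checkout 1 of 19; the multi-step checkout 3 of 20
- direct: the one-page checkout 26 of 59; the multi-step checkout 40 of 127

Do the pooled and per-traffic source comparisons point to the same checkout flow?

Email: the one-page checkout 258/385 = 67.0%, the multi-step checkout 224/389 = 57.6% → the one-page checkout
Display: the one-page checkout 1/19 = 5.3%, the multi-step checkout 3/20 = 15.0% → the multi-step checkout
Direct: the one-page checkout 26/59 = 44.1%, the multi-step checkout 40/127 = 31.5% → the one-page checkout
Overall: the one-page checkout 285/463 = 61.6%, the multi-step checkout 267/536 = 49.8% → the one-page checkout
Neither sweeps: the one-page checkout wins 2 of 3 groups, the multi-step checkout wins 1. The one-page checkout wins overall but not every group — no Simpson reversal.

No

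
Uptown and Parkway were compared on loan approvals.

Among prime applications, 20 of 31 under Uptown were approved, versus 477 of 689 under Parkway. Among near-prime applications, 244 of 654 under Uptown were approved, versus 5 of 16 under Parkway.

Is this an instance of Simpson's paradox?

Prime: Uptown 20/31 = 64.5%, Parkway 477/689 = 69.2% → Parkway
Near-prime: Uptown 244/654 = 37.3%, Parkway 5/16 = 31.2% → Uptown
Overall: Uptown 264/685 = 38.5%, Parkway 482/705 = 68.4% → Parkway
Neither sweeps: Uptown wins 1 of 2 groups, Parkway wins 1. Parkway wins overall but not every group — no Simpson reversal.

No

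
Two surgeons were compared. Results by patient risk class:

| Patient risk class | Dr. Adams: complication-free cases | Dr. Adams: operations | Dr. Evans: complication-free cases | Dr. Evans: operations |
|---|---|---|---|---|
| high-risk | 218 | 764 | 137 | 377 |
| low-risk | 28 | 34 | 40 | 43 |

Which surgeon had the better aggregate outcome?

Dr. Evans

High-risk: Dr. Adams 218/764 = 28.5%, Dr. Evans 137/377 = 36.3% → Dr. Evans
Low-risk: Dr. Adams 28/34 = 82.4%, Dr. Evans 40/43 = 93.0% → Dr. Evans
Overall: Dr. Adams 246/798 = 30.8%, Dr. Evans 177/420 = 42.1% → Dr. Evans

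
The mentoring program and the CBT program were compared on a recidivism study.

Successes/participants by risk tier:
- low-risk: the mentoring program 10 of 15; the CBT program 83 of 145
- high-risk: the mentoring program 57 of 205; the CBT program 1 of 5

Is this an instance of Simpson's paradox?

Low-risk: the mentoring program 10/15 = 66.7%, the CBT program 83/145 = 57.2% → the mentoring program
High-risk: the mentoring program 57/205 = 27.8%, the CBT program 1/5 = 20.0% → the mentoring program
Overall: the mentoring program 67/220 = 30.5%, the CBT program 84/150 = 56.0% → the CBT program
The mentoring program wins each risk group but the CBT program wins overall — the comparison reverses. The mentoring program's participants skew toward high-risk, which has a lower base rate.

Yes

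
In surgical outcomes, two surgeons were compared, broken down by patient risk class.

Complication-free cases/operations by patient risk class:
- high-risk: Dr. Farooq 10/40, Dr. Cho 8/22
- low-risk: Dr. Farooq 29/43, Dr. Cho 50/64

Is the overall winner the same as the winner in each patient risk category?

High-risk: Dr. Farooq 10/40 = 25.0%, Dr. Cho 8/22 = 36.4% → Dr. Cho
Low-risk: Dr. Farooq 29/43 = 67.4%, Dr. Cho 50/64 = 78.1% → Dr. Cho
Overall: Dr. Farooq 39/83 = 47.0%, Dr. Cho 58/86 = 67.4% → Dr. Cho
Dr. Cho wins overall and in every patient risk group — no reversal.

Yes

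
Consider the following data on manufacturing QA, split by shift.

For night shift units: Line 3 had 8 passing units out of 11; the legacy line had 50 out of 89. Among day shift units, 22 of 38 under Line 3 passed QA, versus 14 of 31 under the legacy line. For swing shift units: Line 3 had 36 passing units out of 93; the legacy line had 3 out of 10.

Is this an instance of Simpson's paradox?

Yes

Night shift: Line 3 8/11 = 72.7%, the legacy line 50/89 = 56.2% → Line 3
Day shift: Line 3 22/38 = 57.9%, the legacy line 14/31 = 45.2% → Line 3
Swing shift: Line 3 36/93 = 38.7%, the legacy line 3/10 = 30.0% → Line 3
Overall: Line 3 66/142 = 46.5%, the legacy line 67/130 = 51.5% → the legacy line
Line 3 wins each shift group but the legacy line wins overall — the comparison reverses. Line 3's units skew toward swing shift, which has a lower base rate.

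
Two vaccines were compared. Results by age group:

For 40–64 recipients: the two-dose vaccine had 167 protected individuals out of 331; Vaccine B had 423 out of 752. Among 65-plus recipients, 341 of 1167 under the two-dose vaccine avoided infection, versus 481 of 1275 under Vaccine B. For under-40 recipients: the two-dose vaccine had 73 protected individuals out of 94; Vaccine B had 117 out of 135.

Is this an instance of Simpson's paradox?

No

40–64: the two-dose vaccine 167/331 = 50.5%, Vaccine B 423/752 = 56.2% → Vaccine B
65-plus: the two-dose vaccine 341/1167 = 29.2%, Vaccine B 481/1275 = 37.7% → Vaccine B
Under-40: the two-dose vaccine 73/94 = 77.7%, Vaccine B 117/135 = 86.7% → Vaccine B
Overall: the two-dose vaccine 581/1592 = 36.5%, Vaccine B 1021/2162 = 47.2% → Vaccine B
Vaccine B wins overall and in every age group — no reversal.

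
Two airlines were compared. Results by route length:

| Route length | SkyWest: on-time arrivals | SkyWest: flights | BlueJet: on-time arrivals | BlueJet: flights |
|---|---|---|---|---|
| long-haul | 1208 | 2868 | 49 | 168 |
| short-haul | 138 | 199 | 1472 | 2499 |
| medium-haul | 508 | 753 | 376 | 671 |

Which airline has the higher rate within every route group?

Long-haul: SkyWest 1208/2868 = 42.1%, BlueJet 49/168 = 29.2% → SkyWest
Short-haul: SkyWest 138/199 = 69.3%, BlueJet 1472/2499 = 58.9% → SkyWest
Medium-haul: SkyWest 508/753 = 67.5%, BlueJet 376/671 = 56.0% → SkyWest
SkyWest has the higher rate in all 3 groups.

SkyWest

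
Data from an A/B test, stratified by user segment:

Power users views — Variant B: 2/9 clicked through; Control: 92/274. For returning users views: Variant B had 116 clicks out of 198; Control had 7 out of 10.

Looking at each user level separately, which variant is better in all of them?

Control

Power users: Variant B 2/9 = 22.2%, Control 92/274 = 33.6% → Control
Returning users: Variant B 116/198 = 58.6%, Control 7/10 = 70.0% → Control
Control has the higher rate in both groups.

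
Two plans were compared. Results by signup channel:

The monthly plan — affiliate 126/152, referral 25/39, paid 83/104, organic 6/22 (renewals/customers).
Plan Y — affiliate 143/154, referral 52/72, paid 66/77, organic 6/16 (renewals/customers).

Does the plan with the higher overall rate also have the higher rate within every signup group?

Affiliate: the monthly plan 126/152 = 82.9%, Plan Y 143/154 = 92.9% → Plan Y
Referral: the monthly plan 25/39 = 64.1%, Plan Y 52/72 = 72.2% → Plan Y
Paid: the monthly plan 83/104 = 79.8%, Plan Y 66/77 = 85.7% → Plan Y
Organic: the monthly plan 6/22 = 27.3%, Plan Y 6/16 = 37.5% → Plan Y
Overall: the monthly plan 240/317 = 75.7%, Plan Y 267/319 = 83.7% → Plan Y
Plan Y wins overall and in every signup group — no reversal.

Yes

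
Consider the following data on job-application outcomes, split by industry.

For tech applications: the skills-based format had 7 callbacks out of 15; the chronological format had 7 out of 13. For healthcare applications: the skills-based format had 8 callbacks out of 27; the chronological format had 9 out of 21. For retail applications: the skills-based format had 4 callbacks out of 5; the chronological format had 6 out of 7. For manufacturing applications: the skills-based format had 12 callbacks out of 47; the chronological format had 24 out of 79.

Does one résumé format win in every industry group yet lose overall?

Tech: the skills-based format 7/15 = 46.7%, the chronological format 7/13 = 53.8% → the chronological format
Healthcare: the skills-based format 8/27 = 29.6%, the chronological format 9/21 = 42.9% → the chronological format
Retail: the skills-based format 4/5 = 80.0%, the chronological format 6/7 = 85.7% → the chronological format
Manufacturing: the skills-based format 12/47 = 25.5%, the chronological format 24/79 = 30.4% → the chronological format
Overall: the skills-based format 31/94 = 33.0%, the chronological format 46/120 = 38.3% → the chronological format
The chronological format wins overall and in every industry group — no reversal.

No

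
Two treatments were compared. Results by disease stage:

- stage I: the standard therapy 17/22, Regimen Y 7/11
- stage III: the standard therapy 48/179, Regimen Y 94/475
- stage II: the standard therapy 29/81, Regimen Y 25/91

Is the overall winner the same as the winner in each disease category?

Stage I: the standard therapy 17/22 = 77.3%, Regimen Y 7/11 = 63.6% → the standard therapy
Stage III: the standard therapy 48/179 = 26.8%, Regimen Y 94/475 = 19.8% → the standard therapy
Stage II: the standard therapy 29/81 = 35.8%, Regimen Y 25/91 = 27.5% → the standard therapy
Overall: the standard therapy 94/282 = 33.3%, Regimen Y 126/577 = 21.8% → the standard therapy
The standard therapy wins overall and in every disease group — no reversal.

Yes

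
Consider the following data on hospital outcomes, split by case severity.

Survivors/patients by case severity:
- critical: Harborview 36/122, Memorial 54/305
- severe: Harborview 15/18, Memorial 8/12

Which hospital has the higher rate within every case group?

Harborview

Critical: Harborview 36/122 = 29.5%, Memorial 54/305 = 17.7% → Harborview
Severe: Harborview 15/18 = 83.3%, Memorial 8/12 = 66.7% → Harborview
Harborview has the higher rate in both groups.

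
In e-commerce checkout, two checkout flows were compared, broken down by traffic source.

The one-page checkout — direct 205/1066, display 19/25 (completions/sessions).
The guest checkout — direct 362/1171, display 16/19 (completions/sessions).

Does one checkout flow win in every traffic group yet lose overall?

Direct: the one-page checkout 205/1066 = 19.2%, the guest checkout 362/1171 = 30.9% → the guest checkout
Display: the one-page checkout 19/25 = 76.0%, the guest checkout 16/19 = 84.2% → the guest checkout
Overall: the one-page checkout 224/1091 = 20.5%, the guest checkout 378/1190 = 31.8% → the guest checkout
The guest checkout wins overall and in every traffic group — no reversal.

No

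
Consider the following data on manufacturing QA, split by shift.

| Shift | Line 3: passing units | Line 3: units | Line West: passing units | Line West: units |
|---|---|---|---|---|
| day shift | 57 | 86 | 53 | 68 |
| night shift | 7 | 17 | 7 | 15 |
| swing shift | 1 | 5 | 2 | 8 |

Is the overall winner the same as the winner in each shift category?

Day shift: Line 3 57/86 = 66.3%, Line West 53/68 = 77.9% → Line West
Night shift: Line 3 7/17 = 41.2%, Line West 7/15 = 46.7% → Line West
Swing shift: Line 3 1/5 = 20.0%, Line West 2/8 = 25.0% → Line West
Overall: Line 3 65/108 = 60.2%, Line West 62/91 = 68.1% → Line West
Line West wins overall and in every shift group — no reversal.

Yes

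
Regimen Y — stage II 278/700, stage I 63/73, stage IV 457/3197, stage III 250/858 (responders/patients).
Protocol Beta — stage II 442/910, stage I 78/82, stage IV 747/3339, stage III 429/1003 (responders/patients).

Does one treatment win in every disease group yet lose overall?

No

Stage II: Regimen Y 278/700 = 39.7%, Protocol Beta 442/910 = 48.6% → Protocol Beta
Stage I: Regimen Y 63/73 = 86.3%, Protocol Beta 78/82 = 95.1% → Protocol Beta
Stage IV: Regimen Y 457/3197 = 14.3%, Protocol Beta 747/3339 = 22.4% → Protocol Beta
Stage III: Regimen Y 250/858 = 29.1%, Protocol Beta 429/1003 = 42.8% → Protocol Beta
Overall: Regimen Y 1048/4828 = 21.7%, Protocol Beta 1696/5334 = 31.8% → Protocol Beta
Protocol Beta wins overall and in every disease group — no reversal.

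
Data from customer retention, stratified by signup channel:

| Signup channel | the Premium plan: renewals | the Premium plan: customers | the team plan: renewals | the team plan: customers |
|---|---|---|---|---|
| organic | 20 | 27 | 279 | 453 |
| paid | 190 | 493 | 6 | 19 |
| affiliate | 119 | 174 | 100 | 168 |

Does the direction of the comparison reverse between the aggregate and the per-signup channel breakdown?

Yes

Organic: the Premium plan 20/27 = 74.1%, the team plan 279/453 = 61.6% → the Premium plan
Paid: the Premium plan 190/493 = 38.5%, the team plan 6/19 = 31.6% → the Premium plan
Affiliate: the Premium plan 119/174 = 68.4%, the team plan 100/168 = 59.5% → the Premium plan
Overall: the Premium plan 329/694 = 47.4%, the team plan 385/640 = 60.2% → the team plan
The Premium plan wins each signup group but the team plan wins overall — the comparison reverses. The Premium plan's customers skew toward paid, which has a lower base rate.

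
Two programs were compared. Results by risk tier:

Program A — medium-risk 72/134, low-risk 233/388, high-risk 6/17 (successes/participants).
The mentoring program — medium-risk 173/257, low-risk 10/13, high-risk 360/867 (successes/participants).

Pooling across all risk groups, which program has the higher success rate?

Program A

Medium-risk: Program A 72/134 = 53.7%, the mentoring program 173/257 = 67.3% → the mentoring program
Low-risk: Program A 233/388 = 60.1%, the mentoring program 10/13 = 76.9% → the mentoring program
High-risk: Program A 6/17 = 35.3%, the mentoring program 360/867 = 41.5% → the mentoring program
Overall: Program A 311/539 = 57.7%, the mentoring program 543/1137 = 47.8% → Program A
(The mentoring program wins every risk group but Program A wins overall — the mentoring program's participants skew toward the low-rate high-risk group.)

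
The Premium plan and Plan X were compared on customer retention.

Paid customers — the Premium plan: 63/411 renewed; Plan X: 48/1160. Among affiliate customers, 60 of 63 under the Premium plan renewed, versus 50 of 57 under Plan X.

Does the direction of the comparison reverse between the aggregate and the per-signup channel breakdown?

Paid: the Premium plan 63/411 = 15.3%, Plan X 48/1160 = 4.1% → the Premium plan
Affiliate: the Premium plan 60/63 = 95.2%, Plan X 50/57 = 87.7% → the Premium plan
Overall: the Premium plan 123/474 = 25.9%, Plan X 98/1217 = 8.1% → the Premium plan
The Premium plan wins overall and in every signup group — no reversal.

No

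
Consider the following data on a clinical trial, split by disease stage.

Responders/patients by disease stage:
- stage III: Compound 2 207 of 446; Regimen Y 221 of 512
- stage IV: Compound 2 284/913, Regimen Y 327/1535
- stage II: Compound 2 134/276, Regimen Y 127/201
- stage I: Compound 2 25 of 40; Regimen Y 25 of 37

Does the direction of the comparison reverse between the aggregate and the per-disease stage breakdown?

No

Stage III: Compound 2 207/446 = 46.4%, Regimen Y 221/512 = 43.2% → Compound 2
Stage IV: Compound 2 284/913 = 31.1%, Regimen Y 327/1535 = 21.3% → Compound 2
Stage II: Compound 2 134/276 = 48.6%, Regimen Y 127/201 = 63.2% → Regimen Y
Stage I: Compound 2 25/40 = 62.5%, Regimen Y 25/37 = 67.6% → Regimen Y
Overall: Compound 2 650/1675 = 38.8%, Regimen Y 700/2285 = 30.6% → Compound 2
Neither sweeps: Compound 2 wins 2 of 4 groups, Regimen Y wins 2. Compound 2 wins overall but not every group — no Simpson reversal.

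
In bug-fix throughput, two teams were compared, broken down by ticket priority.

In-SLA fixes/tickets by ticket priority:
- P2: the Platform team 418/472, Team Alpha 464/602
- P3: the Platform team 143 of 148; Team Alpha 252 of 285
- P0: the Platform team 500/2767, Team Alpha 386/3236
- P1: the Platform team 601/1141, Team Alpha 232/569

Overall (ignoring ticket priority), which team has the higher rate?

P2: the Platform team 418/472 = 88.6%, Team Alpha 464/602 = 77.1% → the Platform team
P3: the Platform team 143/148 = 96.6%, Team Alpha 252/285 = 88.4% → the Platform team
P0: the Platform team 500/2767 = 18.1%, Team Alpha 386/3236 = 11.9% → the Platform team
P1: the Platform team 601/1141 = 52.7%, Team Alpha 232/569 = 40.8% → the Platform team
Overall: the Platform team 1662/4528 = 36.7%, Team Alpha 1334/4692 = 28.4% → the Platform team

the Platform team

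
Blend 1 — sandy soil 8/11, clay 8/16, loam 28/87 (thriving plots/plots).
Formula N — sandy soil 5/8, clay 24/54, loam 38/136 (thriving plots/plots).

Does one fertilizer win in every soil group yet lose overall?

Sandy soil: Blend 1 8/11 = 72.7%, Formula N 5/8 = 62.5% → Blend 1
Clay: Blend 1 8/16 = 50.0%, Formula N 24/54 = 44.4% → Blend 1
Loam: Blend 1 28/87 = 32.2%, Formula N 38/136 = 27.9% → Blend 1
Overall: Blend 1 44/114 = 38.6%, Formula N 67/198 = 33.8% → Blend 1
Blend 1 wins overall and in every soil group — no reversal.

No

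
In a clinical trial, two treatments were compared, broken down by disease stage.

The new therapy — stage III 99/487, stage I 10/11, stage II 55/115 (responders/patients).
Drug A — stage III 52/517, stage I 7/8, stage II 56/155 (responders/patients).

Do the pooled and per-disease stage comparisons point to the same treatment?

Yes

Stage III: the new therapy 99/487 = 20.3%, Drug A 52/517 = 10.1% → the new therapy
Stage I: the new therapy 10/11 = 90.9%, Drug A 7/8 = 87.5% → the new therapy
Stage II: the new therapy 55/115 = 47.8%, Drug A 56/155 = 36.1% → the new therapy
Overall: the new therapy 164/613 = 26.8%, Drug A 115/680 = 16.9% → the new therapy
The new therapy wins overall and in every disease group — no reversal.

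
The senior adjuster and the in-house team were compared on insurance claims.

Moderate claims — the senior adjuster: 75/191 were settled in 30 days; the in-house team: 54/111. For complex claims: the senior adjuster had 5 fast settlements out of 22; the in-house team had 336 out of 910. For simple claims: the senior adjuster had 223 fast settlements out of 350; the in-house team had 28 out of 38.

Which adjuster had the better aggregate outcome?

Moderate: the senior adjuster 75/191 = 39.3%, the in-house team 54/111 = 48.6% → the in-house team
Complex: the senior adjuster 5/22 = 22.7%, the in-house team 336/910 = 36.9% → the in-house team
Simple: the senior adjuster 223/350 = 63.7%, the in-house team 28/38 = 73.7% → the in-house team
Overall: the senior adjuster 303/563 = 53.8%, the in-house team 418/1059 = 39.5% → the senior adjuster
(The in-house team wins every claim group but the senior adjuster wins overall — the in-house team's claims skew toward the low-rate complex group.)

the senior adjuster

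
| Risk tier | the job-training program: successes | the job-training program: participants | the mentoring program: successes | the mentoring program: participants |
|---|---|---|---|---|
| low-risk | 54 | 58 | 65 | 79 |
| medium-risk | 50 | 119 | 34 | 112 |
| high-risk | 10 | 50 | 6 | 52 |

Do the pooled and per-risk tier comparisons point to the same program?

Low-risk: the job-training program 54/58 = 93.1%, the mentoring program 65/79 = 82.3% → the job-training program
Medium-risk: the job-training program 50/119 = 42.0%, the mentoring program 34/112 = 30.4% → the job-training program
High-risk: the job-training program 10/50 = 20.0%, the mentoring program 6/52 = 11.5% → the job-training program
Overall: the job-training program 114/227 = 50.2%, the mentoring program 105/243 = 43.2% → the job-training program
The job-training program wins overall and in every risk group — no reversal.

Yes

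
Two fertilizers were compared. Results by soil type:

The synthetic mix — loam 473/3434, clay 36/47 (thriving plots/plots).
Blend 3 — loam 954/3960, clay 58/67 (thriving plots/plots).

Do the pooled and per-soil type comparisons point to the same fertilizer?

Loam: the synthetic mix 473/3434 = 13.8%, Blend 3 954/3960 = 24.1% → Blend 3
Clay: the synthetic mix 36/47 = 76.6%, Blend 3 58/67 = 86.6% → Blend 3
Overall: the synthetic mix 509/3481 = 14.6%, Blend 3 1012/4027 = 25.1% → Blend 3
Blend 3 wins overall and in every soil group — no reversal.

Yes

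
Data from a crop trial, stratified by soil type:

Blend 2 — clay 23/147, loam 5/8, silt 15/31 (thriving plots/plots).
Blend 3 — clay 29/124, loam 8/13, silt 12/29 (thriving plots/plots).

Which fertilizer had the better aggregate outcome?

Clay: Blend 2 23/147 = 15.6%, Blend 3 29/124 = 23.4% → Blend 3
Loam: Blend 2 5/8 = 62.5%, Blend 3 8/13 = 61.5% → Blend 2
Silt: Blend 2 15/31 = 48.4%, Blend 3 12/29 = 41.4% → Blend 2
Overall: Blend 2 43/186 = 23.1%, Blend 3 49/166 = 29.5% → Blend 3
(Neither sweeps every soil group, but Blend 3 has the higher pooled rate.)

Blend 3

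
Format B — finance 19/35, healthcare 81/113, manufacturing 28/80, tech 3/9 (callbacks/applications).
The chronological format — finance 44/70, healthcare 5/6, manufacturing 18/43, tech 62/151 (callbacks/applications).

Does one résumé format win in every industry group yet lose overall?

Finance: Format B 19/35 = 54.3%, the chronological format 44/70 = 62.9% → the chronological format
Healthcare: Format B 81/113 = 71.7%, the chronological format 5/6 = 83.3% → the chronological format
Manufacturing: Format B 28/80 = 35.0%, the chronological format 18/43 = 41.9% → the chronological format
Tech: Format B 3/9 = 33.3%, the chronological format 62/151 = 41.1% → the chronological format
Overall: Format B 131/237 = 55.3%, the chronological format 129/270 = 47.8% → Format B
The chronological format wins each industry group but Format B wins overall — the comparison reverses. The chronological format's applications skew toward tech, which has a lower base rate.

Yes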